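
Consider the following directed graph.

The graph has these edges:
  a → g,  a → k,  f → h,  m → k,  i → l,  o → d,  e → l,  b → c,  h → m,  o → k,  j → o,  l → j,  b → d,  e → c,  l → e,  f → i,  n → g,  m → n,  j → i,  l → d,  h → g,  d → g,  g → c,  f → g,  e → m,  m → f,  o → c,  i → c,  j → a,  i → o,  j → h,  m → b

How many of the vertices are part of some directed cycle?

7

A vertex is on a directed cycle iff it belongs to a strongly connected component of size ≥ 2 (or has a self-loop).
The vertices on cycles are {e, f, h, i, j, l, m} — 7 in total.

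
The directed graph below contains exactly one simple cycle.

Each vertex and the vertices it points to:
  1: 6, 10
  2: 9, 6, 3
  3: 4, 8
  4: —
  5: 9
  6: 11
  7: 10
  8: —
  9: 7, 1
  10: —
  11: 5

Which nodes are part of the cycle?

1, 5, 6, 9, 11

DFS with gray/black marking from 9:
9 gray
  7 gray
    10 gray
    10 black
  7 black
  1 gray
    6 gray
      11 gray
        5 gray
          5→9: 9 is gray → back edge
Back edge closes the cycle 9 → 1 → 6 → 11 → 5 → 9; its vertices are {1, 5, 6, 9, 11}.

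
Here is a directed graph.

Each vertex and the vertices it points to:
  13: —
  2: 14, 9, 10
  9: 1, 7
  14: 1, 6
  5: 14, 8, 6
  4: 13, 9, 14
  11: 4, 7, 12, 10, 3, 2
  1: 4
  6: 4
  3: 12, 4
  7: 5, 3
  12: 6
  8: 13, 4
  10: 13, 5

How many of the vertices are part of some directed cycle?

10

A vertex is on a directed cycle iff it belongs to a strongly connected component of size ≥ 2 (or has a self-loop).
The vertices on cycles are {1, 3, 4, 5, 6, 7, 8, 9, 12, 14} — 10 in total.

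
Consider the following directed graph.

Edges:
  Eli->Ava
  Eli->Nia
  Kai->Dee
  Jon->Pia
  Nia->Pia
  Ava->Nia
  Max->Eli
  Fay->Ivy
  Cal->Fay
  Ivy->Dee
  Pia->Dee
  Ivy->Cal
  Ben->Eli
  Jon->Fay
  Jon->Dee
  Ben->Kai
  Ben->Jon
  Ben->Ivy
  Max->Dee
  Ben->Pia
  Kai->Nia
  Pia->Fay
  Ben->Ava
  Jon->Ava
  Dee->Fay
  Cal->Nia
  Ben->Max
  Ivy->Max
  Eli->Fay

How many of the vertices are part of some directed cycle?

9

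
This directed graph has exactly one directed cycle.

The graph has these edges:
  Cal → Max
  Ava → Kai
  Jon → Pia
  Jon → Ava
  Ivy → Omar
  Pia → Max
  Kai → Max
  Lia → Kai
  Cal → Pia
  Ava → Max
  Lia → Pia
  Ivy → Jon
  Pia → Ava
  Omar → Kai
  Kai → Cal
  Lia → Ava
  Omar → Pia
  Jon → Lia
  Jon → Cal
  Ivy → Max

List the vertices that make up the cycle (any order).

Ava, Cal, Kai, Pia

DFS with gray/black marking from Ava:
Ava gray
  Kai gray
    Max gray
    Max black
    Cal gray
      Cal→Max: Max black — skip
      Pia gray
        Pia→Max: Max black — skip
        Pia→Ava: Ava is gray → back edge
Back edge closes the cycle Ava → Kai → Cal → Pia → Ava; its vertices are {Ava, Cal, Kai, Pia}.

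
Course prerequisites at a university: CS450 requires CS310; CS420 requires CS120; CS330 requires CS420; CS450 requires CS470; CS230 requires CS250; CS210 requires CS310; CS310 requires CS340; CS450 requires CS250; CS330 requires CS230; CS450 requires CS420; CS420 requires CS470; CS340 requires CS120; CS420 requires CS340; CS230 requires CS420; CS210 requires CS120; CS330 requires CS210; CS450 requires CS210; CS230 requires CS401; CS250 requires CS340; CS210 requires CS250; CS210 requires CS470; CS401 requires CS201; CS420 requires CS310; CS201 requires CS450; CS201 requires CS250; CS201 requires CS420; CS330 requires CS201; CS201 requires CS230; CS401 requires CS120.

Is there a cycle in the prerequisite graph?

Yes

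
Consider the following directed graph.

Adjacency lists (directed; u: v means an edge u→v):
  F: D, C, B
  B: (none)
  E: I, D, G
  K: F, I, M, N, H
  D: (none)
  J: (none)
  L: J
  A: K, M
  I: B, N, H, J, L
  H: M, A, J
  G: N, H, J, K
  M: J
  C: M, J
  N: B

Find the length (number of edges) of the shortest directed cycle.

3

For each vertex v, BFS finds the shortest path from v back to v.
The shortest such closed walk is K → H → A → K, length 3.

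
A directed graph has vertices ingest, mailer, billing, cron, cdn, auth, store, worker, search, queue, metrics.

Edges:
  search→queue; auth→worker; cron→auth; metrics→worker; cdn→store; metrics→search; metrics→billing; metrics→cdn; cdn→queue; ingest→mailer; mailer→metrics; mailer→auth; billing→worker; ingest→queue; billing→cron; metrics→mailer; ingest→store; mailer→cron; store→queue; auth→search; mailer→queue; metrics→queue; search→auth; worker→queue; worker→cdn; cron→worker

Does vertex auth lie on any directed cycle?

Yes

auth is on a cycle iff auth can reach itself via ≥1 edge.
auth → search → auth — yes.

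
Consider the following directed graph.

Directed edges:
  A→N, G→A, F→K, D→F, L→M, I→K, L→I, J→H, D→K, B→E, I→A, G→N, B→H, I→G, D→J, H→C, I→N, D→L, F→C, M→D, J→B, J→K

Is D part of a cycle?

Yes

D is on a cycle iff D can reach itself via ≥1 edge.
D → L → M → D — yes.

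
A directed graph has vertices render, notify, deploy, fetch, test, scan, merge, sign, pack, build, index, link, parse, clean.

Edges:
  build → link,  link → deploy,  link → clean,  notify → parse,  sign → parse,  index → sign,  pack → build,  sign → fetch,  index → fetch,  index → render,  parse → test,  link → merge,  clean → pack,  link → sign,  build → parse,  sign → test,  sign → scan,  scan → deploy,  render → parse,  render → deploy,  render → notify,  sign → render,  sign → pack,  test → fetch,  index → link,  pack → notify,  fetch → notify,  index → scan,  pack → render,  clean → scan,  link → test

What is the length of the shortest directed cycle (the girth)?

For each vertex v, BFS finds the shortest path from v back to v.
The shortest such closed walk is link → clean → pack → build → link, length 4.

4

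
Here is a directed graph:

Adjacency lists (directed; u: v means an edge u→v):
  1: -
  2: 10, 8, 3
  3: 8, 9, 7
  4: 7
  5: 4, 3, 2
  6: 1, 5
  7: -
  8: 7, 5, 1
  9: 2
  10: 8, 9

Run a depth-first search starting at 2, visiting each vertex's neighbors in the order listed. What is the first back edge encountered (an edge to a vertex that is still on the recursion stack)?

3→8

DFS from 2 (visiting each vertex's neighbors in the order listed); mark gray on enter, black on exit:
2 gray
  10 gray
    8 gray
      7 gray
      7 black
      5 gray
        4 gray
          4→7: 7 black — skip
        4 black
        3 gray
          3→8: 8 is gray → back edge
First back edge: 3 → 8.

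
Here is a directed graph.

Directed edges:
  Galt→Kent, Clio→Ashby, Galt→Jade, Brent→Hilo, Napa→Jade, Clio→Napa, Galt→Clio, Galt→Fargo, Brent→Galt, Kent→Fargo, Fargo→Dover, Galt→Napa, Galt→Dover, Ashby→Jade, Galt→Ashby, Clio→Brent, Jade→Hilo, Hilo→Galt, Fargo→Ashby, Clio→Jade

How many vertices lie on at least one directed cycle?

A vertex is on a directed cycle iff it belongs to a strongly connected component of size ≥ 2 (or has a self-loop).
The vertices on cycles are {Clio, Galt, Hilo, Jade, Kent, Napa, Ashby, Brent, Fargo} — 9 in total.

9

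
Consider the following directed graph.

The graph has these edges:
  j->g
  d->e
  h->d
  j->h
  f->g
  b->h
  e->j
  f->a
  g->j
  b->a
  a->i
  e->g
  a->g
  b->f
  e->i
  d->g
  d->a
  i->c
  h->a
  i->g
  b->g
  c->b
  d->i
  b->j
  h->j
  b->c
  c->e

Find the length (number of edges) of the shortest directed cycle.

2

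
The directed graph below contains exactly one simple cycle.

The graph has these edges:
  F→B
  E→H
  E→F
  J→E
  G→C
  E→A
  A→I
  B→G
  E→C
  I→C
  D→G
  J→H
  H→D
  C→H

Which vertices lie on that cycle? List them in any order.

DFS with gray/black marking from C:
C gray
  H gray
    D gray
      G gray
        G→C: C is gray → back edge
Back edge closes the cycle C → H → D → G → C; its vertices are {C, D, G, H}.

C, D, G, H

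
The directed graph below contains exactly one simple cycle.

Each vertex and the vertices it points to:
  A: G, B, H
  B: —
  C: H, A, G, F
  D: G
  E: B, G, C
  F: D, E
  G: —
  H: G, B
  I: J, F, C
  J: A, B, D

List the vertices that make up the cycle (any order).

DFS with gray/black marking from F:
F gray
  D gray
    G gray
    G black
  D black
  E gray
    B gray
    B black
    E→G: G black — skip
    C gray
      H gray
        H→G: G black — skip
        H→B: B black — skip
      H black
      A gray
        A→G: G black — skip
        A→B: B black — skip
        A→H: H black — skip
      A black
      C→G: G black — skip
      C→F: F is gray → back edge
Back edge closes the cycle F → E → C → F; its vertices are {C, E, F}.

C, E, F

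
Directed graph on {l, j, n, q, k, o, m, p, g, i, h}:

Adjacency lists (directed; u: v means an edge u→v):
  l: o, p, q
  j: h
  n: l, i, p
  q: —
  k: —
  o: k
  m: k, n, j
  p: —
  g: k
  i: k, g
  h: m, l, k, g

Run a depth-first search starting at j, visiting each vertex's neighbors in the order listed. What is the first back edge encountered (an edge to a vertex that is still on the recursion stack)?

DFS from j (visiting each vertex's neighbors in the order listed); mark gray on enter, black on exit:
j gray
  h gray
    m gray
      k gray
      k black
      n gray
        l gray
          o gray
            o→k: k black — skip
          o black
          p gray
          p black
          q gray
          q black
        l black
        i gray
          i→k: k black — skip
          g gray
            g→k: k black — skip
          g black
        i black
        n→p: p black — skip
      n black
      m→j: j is gray → back edge
First back edge: m → j.

m->j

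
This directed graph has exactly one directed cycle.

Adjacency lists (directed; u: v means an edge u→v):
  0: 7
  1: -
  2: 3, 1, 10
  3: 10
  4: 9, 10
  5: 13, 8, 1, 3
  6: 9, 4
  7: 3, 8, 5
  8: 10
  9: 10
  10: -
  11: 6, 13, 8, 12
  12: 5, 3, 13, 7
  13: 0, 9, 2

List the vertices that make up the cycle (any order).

0, 5, 7, 13

DFS with gray/black marking from 7:
7 gray
  3 gray
    10 gray
    10 black
  3 black
  8 gray
    8→10: 10 black — skip
  8 black
  5 gray
    13 gray
      0 gray
        0→7: 7 is gray → back edge
Back edge closes the cycle 7 → 5 → 13 → 0 → 7; its vertices are {0, 5, 7, 13}.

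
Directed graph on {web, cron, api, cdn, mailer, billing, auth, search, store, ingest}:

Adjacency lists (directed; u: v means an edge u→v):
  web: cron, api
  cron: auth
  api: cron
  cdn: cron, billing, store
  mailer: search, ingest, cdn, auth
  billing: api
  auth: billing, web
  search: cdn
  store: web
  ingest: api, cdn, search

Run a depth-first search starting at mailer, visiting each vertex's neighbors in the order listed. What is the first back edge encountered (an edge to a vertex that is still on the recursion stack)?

api->cron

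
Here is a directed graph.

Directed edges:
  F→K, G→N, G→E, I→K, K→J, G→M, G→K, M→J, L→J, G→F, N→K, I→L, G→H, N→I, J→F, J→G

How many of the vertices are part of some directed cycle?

8

A vertex is on a directed cycle iff it belongs to a strongly connected component of size ≥ 2 (or has a self-loop).
The vertices on cycles are {F, G, I, J, K, L, M, N} — 8 in total.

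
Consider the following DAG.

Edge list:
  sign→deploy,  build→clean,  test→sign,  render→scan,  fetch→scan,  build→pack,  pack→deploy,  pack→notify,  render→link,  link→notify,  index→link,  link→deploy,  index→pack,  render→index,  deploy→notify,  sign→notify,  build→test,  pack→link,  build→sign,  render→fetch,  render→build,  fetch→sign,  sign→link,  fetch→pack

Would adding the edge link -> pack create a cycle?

Yes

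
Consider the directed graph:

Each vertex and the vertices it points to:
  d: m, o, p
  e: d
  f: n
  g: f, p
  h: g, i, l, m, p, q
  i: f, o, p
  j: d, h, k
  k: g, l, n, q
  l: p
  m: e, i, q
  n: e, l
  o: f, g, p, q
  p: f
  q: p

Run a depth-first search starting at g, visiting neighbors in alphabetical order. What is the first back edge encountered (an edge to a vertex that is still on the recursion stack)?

m→e

DFS from g (visiting neighbors in alphabetical order); mark gray on enter, black on exit:
g gray
  f gray
    n gray
      e gray
        d gray
          m gray
            m→e: e is gray → back edge
First back edge: m → e.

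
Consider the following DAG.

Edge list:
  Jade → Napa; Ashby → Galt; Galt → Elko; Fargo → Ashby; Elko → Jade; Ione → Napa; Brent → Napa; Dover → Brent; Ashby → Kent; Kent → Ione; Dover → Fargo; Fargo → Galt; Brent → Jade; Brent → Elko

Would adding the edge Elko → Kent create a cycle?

No

Adding Elko→Kent creates a cycle iff Kent can already reach Elko.
Explore from Kent: no path reaches Elko. The graph stays acyclic.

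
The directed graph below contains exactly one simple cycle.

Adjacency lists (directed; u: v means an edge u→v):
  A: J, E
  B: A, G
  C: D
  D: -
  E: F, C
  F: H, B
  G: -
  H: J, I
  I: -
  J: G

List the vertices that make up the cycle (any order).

A, B, E, F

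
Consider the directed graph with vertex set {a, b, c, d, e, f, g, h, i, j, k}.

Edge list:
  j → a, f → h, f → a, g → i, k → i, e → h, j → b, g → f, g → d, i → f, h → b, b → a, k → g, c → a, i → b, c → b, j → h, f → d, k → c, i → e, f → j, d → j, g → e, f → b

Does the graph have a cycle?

DFS with white/gray/black marking, starting from g:
g gray
  e gray
    h gray
      b gray
        a gray
        a black
      b black
    h black
  e black
  f gray
    f→h: h black — skip
    f→a: a black — skip
    d gray
      j gray
        j→a: a black — skip
        j→b: b black — skip
        j→h: h black — skip
      j black
    d black
    f→b: b black — skip
    f→j: j black — skip
  f black
  g→d: d black — skip
  i gray
    i→f: f black — skip
    i→b: b black — skip
    i→e: e black — skip
  i black
g black
c gray
  c→b: b black — skip
  c→a: a black — skip
c black
k gray
  k→i: i black — skip
  k→g: g black — skip
  k→c: c black — skip
k black
Every edge goes to a white or black vertex — no back edge, so the graph is acyclic.

No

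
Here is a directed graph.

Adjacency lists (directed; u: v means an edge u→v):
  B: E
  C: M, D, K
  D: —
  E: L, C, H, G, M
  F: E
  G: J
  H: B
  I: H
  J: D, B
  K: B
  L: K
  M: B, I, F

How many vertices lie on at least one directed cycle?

A vertex is on a directed cycle iff it belongs to a strongly connected component of size ≥ 2 (or has a self-loop).
The vertices on cycles are {B, C, E, F, G, H, I, J, K, L, M} — 11 in total.

11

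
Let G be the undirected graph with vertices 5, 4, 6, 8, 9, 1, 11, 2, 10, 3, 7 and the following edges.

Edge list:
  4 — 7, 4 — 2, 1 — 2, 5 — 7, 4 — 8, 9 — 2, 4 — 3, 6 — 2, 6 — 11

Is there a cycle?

No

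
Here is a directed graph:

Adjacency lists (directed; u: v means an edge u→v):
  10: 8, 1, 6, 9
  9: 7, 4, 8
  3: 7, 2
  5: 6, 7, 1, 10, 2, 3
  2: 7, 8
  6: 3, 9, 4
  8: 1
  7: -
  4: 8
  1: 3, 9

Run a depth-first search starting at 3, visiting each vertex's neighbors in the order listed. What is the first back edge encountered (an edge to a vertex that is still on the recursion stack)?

DFS from 3 (visiting each vertex's neighbors in the order listed); mark gray on enter, black on exit:
3 gray
  7 gray
  7 black
  2 gray
    2→7: 7 black — skip
    8 gray
      1 gray
        1→3: 3 is gray → back edge
First back edge: 1 → 3.

1→3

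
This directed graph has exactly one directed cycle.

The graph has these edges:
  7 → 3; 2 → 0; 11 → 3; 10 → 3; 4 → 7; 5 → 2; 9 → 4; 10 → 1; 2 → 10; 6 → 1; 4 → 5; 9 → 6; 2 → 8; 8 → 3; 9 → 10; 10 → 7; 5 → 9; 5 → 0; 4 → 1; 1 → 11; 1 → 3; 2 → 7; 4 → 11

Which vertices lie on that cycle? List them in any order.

4, 5, 9

DFS with gray/black marking from 9:
9 gray
  10 gray
    3 gray
    3 black
    1 gray
      1→3: 3 black — skip
      11 gray
        11→3: 3 black — skip
      11 black
    1 black
    7 gray
      7→3: 3 black — skip
    7 black
  10 black
  6 gray
    6→1: 1 black — skip
  6 black
  4 gray
    4→11: 11 black — skip
    4→7: 7 black — skip
    5 gray
      2 gray
        2→10: 10 black — skip
        2→7: 7 black — skip
        0 gray
        0 black
        8 gray
          8→3: 3 black — skip
        8 black
      2 black
      5→9: 9 is gray → back edge
Back edge closes the cycle 9 → 4 → 5 → 9; its vertices are {4, 5, 9}.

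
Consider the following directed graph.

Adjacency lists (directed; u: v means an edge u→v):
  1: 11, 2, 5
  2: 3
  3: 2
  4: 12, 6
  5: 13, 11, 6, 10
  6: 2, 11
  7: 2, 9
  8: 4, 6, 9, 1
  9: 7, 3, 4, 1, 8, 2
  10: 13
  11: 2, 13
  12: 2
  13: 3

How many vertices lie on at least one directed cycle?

A vertex is on a directed cycle iff it belongs to a strongly connected component of size ≥ 2 (or has a self-loop).
The vertices on cycles are {2, 3, 7, 8, 9} — 5 in total.

5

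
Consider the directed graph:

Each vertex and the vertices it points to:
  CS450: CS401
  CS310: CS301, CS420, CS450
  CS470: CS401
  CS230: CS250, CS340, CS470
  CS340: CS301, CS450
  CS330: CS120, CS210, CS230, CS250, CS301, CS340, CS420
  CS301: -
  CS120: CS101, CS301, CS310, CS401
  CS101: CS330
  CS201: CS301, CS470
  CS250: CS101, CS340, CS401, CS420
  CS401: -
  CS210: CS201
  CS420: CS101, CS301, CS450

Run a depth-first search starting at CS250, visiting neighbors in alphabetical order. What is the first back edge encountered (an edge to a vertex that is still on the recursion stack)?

DFS from CS250 (visiting neighbors in alphabetical order); mark gray on enter, black on exit:
CS250 gray
  CS101 gray
    CS330 gray
      CS120 gray
        CS120→CS101: CS101 is gray → back edge
First back edge: CS120 → CS101.

CS120->CS101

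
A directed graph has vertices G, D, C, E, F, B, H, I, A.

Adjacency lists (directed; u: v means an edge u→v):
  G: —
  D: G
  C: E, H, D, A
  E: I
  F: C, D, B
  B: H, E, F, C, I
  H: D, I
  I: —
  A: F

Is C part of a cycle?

Yes

C is on a cycle iff C can reach itself via ≥1 edge.
C → A → F → C — yes.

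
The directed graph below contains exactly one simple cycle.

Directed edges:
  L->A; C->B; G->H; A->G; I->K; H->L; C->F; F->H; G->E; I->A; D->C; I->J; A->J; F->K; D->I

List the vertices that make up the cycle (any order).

A, G, H, L

DFS with gray/black marking from A:
A gray
  J gray
  J black
  G gray
    E gray
    E black
    H gray
      L gray
        L→A: A is gray → back edge
Back edge closes the cycle A → G → H → L → A; its vertices are {A, G, H, L}.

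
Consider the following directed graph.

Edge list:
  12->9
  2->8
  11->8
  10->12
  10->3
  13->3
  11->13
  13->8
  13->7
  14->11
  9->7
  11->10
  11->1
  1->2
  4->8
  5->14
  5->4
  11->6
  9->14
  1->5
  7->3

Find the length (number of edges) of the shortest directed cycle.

For each vertex v, BFS finds the shortest path from v back to v.
The shortest such closed walk is 11 → 1 → 5 → 14 → 11, length 4.

4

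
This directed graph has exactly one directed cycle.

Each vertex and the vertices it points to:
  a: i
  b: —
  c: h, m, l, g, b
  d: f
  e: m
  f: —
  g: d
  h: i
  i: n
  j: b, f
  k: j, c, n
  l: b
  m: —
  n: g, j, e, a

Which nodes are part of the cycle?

DFS with gray/black marking from n:
n gray
  g gray
    d gray
      f gray
      f black
    d black
  g black
  j gray
    b gray
    b black
    j→f: f black — skip
  j black
  e gray
    m gray
    m black
  e black
  a gray
    i gray
      i→n: n is gray → back edge
Back edge closes the cycle n → a → i → n; its vertices are {a, i, n}.

a, i, n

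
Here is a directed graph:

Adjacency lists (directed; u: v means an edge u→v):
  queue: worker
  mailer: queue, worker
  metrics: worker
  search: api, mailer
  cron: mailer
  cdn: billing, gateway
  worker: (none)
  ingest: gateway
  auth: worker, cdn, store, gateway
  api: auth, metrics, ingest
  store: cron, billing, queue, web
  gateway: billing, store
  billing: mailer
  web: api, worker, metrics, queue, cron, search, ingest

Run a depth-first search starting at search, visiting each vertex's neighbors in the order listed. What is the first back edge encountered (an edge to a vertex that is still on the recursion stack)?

DFS from search (visiting each vertex's neighbors in the order listed); mark gray on enter, black on exit:
search gray
  api gray
    auth gray
      worker gray
      worker black
      cdn gray
        billing gray
          mailer gray
            queue gray
              queue→worker: worker black — skip
            queue black
            mailer→worker: worker black — skip
          mailer black
        billing black
        gateway gray
          gateway→billing: billing black — skip
          store gray
            cron gray
              cron→mailer: mailer black — skip
            cron black
            store→billing: billing black — skip
            store→queue: queue black — skip
            web gray
              web→api: api is gray → back edge
First back edge: web → api.

web->api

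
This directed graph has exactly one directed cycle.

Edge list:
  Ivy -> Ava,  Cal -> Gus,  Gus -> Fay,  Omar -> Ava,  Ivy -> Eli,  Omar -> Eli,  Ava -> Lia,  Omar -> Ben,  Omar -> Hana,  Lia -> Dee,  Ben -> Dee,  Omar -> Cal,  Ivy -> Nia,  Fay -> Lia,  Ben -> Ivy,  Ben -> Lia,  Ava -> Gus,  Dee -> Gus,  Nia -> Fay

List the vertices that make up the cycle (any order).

DFS with gray/black marking from Dee:
Dee gray
  Gus gray
    Fay gray
      Lia gray
        Lia→Dee: Dee is gray → back edge
Back edge closes the cycle Dee → Gus → Fay → Lia → Dee; its vertices are {Dee, Fay, Gus, Lia}.

Dee, Fay, Gus, Lia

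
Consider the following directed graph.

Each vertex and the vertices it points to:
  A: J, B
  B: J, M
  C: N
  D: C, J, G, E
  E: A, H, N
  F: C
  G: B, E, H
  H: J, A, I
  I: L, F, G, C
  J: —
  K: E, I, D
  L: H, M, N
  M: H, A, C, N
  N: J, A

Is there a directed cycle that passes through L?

Yes

L is on a cycle iff L can reach itself via ≥1 edge.
L → H → I → L — yes.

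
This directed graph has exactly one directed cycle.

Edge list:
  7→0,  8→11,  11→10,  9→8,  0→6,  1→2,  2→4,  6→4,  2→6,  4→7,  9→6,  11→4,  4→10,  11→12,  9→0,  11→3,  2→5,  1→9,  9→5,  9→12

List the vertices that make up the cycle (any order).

0, 4, 6, 7

DFS with gray/black marking from 6:
6 gray
  4 gray
    10 gray
    10 black
    7 gray
      0 gray
        0→6: 6 is gray → back edge
Back edge closes the cycle 6 → 4 → 7 → 0 → 6; its vertices are {0, 4, 6, 7}.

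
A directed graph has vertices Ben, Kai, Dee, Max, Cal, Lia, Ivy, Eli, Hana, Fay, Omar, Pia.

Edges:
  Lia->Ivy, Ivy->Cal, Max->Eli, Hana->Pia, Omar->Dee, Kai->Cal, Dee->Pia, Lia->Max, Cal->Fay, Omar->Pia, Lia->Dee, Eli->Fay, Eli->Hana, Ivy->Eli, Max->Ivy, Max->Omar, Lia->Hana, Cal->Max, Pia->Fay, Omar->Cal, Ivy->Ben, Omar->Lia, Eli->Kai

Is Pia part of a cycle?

No

Pia lies on a cycle iff there is a path from Pia back to itself.
Exploring from Pia, it never reaches itself; equivalently, its strongly connected component is a singleton.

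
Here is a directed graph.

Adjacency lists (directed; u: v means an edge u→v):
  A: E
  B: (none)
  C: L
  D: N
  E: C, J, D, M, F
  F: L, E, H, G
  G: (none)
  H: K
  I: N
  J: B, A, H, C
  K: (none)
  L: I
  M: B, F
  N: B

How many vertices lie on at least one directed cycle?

5

A vertex is on a directed cycle iff it belongs to a strongly connected component of size ≥ 2 (or has a self-loop).
The vertices on cycles are {A, E, F, J, M} — 5 in total.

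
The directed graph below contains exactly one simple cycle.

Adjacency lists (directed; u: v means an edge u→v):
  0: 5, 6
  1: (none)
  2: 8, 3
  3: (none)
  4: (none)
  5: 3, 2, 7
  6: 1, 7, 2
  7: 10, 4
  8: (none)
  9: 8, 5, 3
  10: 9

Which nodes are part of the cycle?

DFS with gray/black marking from 5:
5 gray
  3 gray
  3 black
  2 gray
    8 gray
    8 black
    2→3: 3 black — skip
  2 black
  7 gray
    10 gray
      9 gray
        9→8: 8 black — skip
        9→5: 5 is gray → back edge
Back edge closes the cycle 5 → 7 → 10 → 9 → 5; its vertices are {5, 7, 9, 10}.

5, 7, 9, 10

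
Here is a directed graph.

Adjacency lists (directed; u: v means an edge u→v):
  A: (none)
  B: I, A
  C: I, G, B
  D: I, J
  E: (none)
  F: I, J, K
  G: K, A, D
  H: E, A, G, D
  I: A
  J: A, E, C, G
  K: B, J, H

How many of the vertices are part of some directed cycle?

6

A vertex is on a directed cycle iff it belongs to a strongly connected component of size ≥ 2 (or has a self-loop).
The vertices on cycles are {C, D, G, H, J, K} — 6 in total.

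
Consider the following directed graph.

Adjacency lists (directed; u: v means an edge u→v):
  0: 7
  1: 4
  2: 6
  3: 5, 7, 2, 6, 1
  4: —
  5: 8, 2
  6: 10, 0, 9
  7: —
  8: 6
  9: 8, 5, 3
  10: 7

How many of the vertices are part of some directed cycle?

6

A vertex is on a directed cycle iff it belongs to a strongly connected component of size ≥ 2 (or has a self-loop).
The vertices on cycles are {2, 3, 5, 6, 8, 9} — 6 in total.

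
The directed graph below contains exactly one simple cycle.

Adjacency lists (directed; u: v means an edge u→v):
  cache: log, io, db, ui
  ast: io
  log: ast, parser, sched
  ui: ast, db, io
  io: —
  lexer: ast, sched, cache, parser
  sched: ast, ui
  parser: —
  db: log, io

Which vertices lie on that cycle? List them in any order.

DFS with gray/black marking from db:
db gray
  log gray
    ast gray
      io gray
      io black
    ast black
    parser gray
    parser black
    sched gray
      sched→ast: ast black — skip
      ui gray
        ui→ast: ast black — skip
        ui→db: db is gray → back edge
Back edge closes the cycle db → log → sched → ui → db; its vertices are {db, ui, log, sched}.

db, ui, log, sched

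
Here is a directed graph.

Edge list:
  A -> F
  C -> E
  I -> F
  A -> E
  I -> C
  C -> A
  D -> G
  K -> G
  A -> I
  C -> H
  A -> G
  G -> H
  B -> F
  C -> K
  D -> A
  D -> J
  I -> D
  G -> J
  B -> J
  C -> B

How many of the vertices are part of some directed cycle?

A vertex is on a directed cycle iff it belongs to a strongly connected component of size ≥ 2 (or has a self-loop).
The vertices on cycles are {A, C, D, I} — 4 in total.

4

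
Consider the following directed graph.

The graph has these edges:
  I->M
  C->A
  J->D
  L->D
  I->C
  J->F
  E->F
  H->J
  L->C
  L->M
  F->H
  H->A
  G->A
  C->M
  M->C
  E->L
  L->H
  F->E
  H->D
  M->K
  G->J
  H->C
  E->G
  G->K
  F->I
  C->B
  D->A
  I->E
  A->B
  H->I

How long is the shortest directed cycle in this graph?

For each vertex v, BFS finds the shortest path from v back to v.
The shortest such closed walk is E → F → E, length 2.

2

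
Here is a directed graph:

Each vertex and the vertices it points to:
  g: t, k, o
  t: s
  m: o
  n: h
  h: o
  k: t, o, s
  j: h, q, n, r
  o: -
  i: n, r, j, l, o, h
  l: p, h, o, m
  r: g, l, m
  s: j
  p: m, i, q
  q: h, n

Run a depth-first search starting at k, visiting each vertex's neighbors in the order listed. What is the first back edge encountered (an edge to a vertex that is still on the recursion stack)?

g→t

DFS from k (visiting each vertex's neighbors in the order listed); mark gray on enter, black on exit:
k gray
  t gray
    s gray
      j gray
        h gray
          o gray
          o black
        h black
        q gray
          q→h: h black — skip
          n gray
            n→h: h black — skip
          n black
        q black
        j→n: n black — skip
        r gray
          g gray
            g→t: t is gray → back edge
First back edge: g → t.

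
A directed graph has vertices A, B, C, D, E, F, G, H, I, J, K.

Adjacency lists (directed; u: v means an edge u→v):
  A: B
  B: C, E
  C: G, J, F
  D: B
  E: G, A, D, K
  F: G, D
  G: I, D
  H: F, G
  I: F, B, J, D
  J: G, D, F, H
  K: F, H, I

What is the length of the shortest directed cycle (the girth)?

3

For each vertex v, BFS finds the shortest path from v back to v.
The shortest such closed walk is E → D → B → E, length 3.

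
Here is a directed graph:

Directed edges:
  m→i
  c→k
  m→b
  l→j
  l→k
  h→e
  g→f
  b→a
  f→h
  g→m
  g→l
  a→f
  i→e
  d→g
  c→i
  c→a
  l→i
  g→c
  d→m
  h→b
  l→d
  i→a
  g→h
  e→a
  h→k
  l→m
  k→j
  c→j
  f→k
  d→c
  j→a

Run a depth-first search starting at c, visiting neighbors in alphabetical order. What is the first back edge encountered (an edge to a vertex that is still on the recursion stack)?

DFS from c (visiting neighbors in alphabetical order); mark gray on enter, black on exit:
c gray
  a gray
    f gray
      h gray
        b gray
          b→a: a is gray → back edge
First back edge: b → a.

b→a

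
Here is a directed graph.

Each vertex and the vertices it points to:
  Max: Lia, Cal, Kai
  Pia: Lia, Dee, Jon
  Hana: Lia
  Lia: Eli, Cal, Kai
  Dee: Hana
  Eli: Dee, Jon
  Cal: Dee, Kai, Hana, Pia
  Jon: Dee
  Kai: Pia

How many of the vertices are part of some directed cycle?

A vertex is on a directed cycle iff it belongs to a strongly connected component of size ≥ 2 (or has a self-loop).
The vertices on cycles are {Cal, Dee, Eli, Jon, Kai, Lia, Pia, Hana} — 8 in total.

8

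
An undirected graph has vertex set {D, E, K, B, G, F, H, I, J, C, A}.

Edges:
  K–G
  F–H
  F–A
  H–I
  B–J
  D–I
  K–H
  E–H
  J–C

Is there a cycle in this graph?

No

DFS, tracking each vertex's parent; an edge to a visited non-parent vertex closes a cycle.
Start from F:
visit F (parent –)
  visit H (parent F)
    visit E (parent H)
      E–H: parent, skip
    visit I (parent H)
      I–H: parent, skip
      visit D (parent I)
        D–I: parent, skip
    H–F: parent, skip
    visit K (parent H)
      visit G (parent K)
        G–K: parent, skip
      K–H: parent, skip
  visit A (parent F)
    A–F: parent, skip
visit B (parent –)
  visit J (parent B)
    J–B: parent, skip
    visit C (parent J)
      C–J: parent, skip
No non-parent visited neighbor found — the graph is a forest.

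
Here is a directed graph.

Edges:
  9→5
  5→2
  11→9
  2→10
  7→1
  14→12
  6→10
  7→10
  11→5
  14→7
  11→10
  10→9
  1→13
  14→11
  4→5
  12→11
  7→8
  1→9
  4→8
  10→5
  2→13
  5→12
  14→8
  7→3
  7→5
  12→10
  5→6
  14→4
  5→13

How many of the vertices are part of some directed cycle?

A vertex is on a directed cycle iff it belongs to a strongly connected component of size ≥ 2 (or has a self-loop).
The vertices on cycles are {2, 5, 6, 9, 10, 11, 12} — 7 in total.

7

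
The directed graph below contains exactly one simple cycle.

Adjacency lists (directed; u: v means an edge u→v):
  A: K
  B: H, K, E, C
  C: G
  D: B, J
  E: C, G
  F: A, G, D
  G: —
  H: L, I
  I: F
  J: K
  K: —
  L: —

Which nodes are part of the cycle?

B, D, F, H, I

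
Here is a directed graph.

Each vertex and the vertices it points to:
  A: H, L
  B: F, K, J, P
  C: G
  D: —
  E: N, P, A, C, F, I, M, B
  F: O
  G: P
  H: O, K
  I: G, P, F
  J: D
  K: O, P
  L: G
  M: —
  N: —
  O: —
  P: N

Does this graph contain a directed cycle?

No

DFS with white/gray/black marking, starting from J:
J gray
  D gray
  D black
J black
A gray
  H gray
    O gray
    O black
    K gray
      K→O: O black — skip
      P gray
        N gray
        N black
      P black
    K black
  H black
  L gray
    G gray
      G→P: P black — skip
    G black
  L black
A black
B gray
  F gray
    F→O: O black — skip
  F black
  B→K: K black — skip
  B→J: J black — skip
  B→P: P black — skip
B black
C gray
  C→G: G black — skip
C black
E gray
  E→N: N black — skip
  E→P: P black — skip
  E→A: A black — skip
  E→C: C black — skip
  E→F: F black — skip
  I gray
    I→G: G black — skip
    I→P: P black — skip
    I→F: F black — skip
  I black
  M gray
  M black
  E→B: B black — skip
E black
Every edge goes to a white or black vertex — no back edge, so the graph is acyclic.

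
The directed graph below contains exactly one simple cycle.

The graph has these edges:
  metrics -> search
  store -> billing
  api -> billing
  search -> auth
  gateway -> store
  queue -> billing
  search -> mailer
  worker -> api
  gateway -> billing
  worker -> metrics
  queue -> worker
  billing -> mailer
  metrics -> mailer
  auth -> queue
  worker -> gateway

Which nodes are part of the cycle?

auth, queue, search, worker, metrics

DFS with gray/black marking from queue:
queue gray
  worker gray
    api gray
      billing gray
        mailer gray
        mailer black
      billing black
    api black
    metrics gray
      metrics→mailer: mailer black — skip
      search gray
        search→mailer: mailer black — skip
        auth gray
          auth→queue: queue is gray → back edge
Back edge closes the cycle queue → worker → metrics → search → auth → queue; its vertices are {auth, queue, search, worker, metrics}.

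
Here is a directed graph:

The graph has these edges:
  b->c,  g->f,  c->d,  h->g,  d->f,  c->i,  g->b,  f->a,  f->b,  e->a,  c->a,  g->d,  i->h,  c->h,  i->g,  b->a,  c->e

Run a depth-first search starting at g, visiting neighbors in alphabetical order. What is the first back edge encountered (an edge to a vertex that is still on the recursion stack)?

f->b

DFS from g (visiting neighbors in alphabetical order); mark gray on enter, black on exit:
g gray
  b gray
    a gray
    a black
    c gray
      c→a: a black — skip
      d gray
        f gray
          f→a: a black — skip
          f→b: b is gray → back edge
First back edge: f → b.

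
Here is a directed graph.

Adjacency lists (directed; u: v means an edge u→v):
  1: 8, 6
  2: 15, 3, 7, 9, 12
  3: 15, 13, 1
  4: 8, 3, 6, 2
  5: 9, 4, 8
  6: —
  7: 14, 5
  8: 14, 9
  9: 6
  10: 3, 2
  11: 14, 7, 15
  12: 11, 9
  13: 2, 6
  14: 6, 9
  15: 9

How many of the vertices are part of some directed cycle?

8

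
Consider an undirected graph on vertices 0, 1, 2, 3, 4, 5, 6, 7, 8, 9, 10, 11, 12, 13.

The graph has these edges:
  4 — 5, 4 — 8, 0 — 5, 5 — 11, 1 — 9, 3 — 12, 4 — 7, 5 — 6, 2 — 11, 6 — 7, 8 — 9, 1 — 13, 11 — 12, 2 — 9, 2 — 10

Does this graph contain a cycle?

Yes

DFS, tracking each vertex's parent; an edge to a visited non-parent vertex closes a cycle.
Start from 3:
visit 3 (parent –)
  visit 12 (parent 3)
    visit 11 (parent 12)
      visit 5 (parent 11)
        visit 4 (parent 5)
          4–5: parent, skip
          visit 8 (parent 4)
            visit 9 (parent 8)
              visit 1 (parent 9)
                visit 13 (parent 1)
                  13–1: parent, skip
                1–9: parent, skip
              visit 2 (parent 9)
                2–9: parent, skip
                visit 10 (parent 2)
                  10–2: parent, skip
                2–11: 11 visited and ≠ parent → cycle
Cycle: 11 – 5 – 4 – 8 – 9 – 2 – 11.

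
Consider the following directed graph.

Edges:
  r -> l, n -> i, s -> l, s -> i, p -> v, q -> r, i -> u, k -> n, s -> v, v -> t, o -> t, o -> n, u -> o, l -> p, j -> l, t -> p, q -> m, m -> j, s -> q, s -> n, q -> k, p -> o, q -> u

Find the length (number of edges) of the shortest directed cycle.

For each vertex v, BFS finds the shortest path from v back to v.
The shortest such closed walk is v → t → p → v, length 3.

3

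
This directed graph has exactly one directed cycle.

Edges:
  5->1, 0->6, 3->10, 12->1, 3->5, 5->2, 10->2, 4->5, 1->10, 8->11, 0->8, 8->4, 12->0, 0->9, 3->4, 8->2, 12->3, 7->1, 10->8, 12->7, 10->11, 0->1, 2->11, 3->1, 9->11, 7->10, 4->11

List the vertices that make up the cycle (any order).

1, 4, 5, 8, 10

DFS with gray/black marking from 5:
5 gray
  1 gray
    10 gray
      11 gray
      11 black
      8 gray
        8→11: 11 black — skip
        2 gray
          2→11: 11 black — skip
        2 black
        4 gray
          4→11: 11 black — skip
          4→5: 5 is gray → back edge
Back edge closes the cycle 5 → 1 → 10 → 8 → 4 → 5; its vertices are {1, 4, 5, 8, 10}.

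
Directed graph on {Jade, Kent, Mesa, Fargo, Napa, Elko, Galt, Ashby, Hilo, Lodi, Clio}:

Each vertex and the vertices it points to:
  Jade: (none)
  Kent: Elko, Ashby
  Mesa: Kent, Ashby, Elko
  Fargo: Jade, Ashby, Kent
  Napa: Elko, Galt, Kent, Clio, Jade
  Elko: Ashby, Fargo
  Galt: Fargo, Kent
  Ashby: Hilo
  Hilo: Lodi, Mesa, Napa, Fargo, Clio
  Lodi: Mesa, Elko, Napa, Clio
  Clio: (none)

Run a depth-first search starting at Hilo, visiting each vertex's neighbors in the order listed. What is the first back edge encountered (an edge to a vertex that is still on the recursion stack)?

DFS from Hilo (visiting each vertex's neighbors in the order listed); mark gray on enter, black on exit:
Hilo gray
  Lodi gray
    Mesa gray
      Kent gray
        Elko gray
          Ashby gray
            Ashby→Hilo: Hilo is gray → back edge
First back edge: Ashby → Hilo.

Ashby->Hilo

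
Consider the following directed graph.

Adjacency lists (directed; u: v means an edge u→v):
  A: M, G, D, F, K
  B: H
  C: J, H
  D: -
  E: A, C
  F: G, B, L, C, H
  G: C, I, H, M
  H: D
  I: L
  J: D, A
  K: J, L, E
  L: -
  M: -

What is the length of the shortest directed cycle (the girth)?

3

For each vertex v, BFS finds the shortest path from v back to v.
The shortest such closed walk is A → K → J → A, length 3.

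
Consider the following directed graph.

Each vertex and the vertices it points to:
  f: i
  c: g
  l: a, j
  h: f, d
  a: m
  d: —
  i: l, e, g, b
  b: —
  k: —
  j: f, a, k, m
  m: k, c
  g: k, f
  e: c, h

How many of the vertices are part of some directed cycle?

A vertex is on a directed cycle iff it belongs to a strongly connected component of size ≥ 2 (or has a self-loop).
The vertices on cycles are {a, c, e, f, g, h, i, j, l, m} — 10 in total.

10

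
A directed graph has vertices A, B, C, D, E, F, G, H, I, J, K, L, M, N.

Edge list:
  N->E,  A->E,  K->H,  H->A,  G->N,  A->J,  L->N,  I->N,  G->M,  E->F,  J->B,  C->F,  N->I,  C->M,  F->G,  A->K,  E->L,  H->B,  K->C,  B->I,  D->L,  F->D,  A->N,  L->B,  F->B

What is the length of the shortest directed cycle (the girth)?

For each vertex v, BFS finds the shortest path from v back to v.
The shortest such closed walk is N → I → N, length 2.

2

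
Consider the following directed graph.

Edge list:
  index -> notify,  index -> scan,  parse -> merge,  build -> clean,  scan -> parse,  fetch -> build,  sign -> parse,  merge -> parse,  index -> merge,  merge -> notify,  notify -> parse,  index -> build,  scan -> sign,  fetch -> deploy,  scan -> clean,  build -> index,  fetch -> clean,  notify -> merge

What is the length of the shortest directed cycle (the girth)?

2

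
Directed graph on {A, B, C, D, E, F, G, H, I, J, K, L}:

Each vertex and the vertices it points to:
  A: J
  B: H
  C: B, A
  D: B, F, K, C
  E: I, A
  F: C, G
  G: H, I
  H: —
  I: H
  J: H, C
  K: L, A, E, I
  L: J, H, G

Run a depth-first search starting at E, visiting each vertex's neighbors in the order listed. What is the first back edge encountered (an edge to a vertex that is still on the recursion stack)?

C->A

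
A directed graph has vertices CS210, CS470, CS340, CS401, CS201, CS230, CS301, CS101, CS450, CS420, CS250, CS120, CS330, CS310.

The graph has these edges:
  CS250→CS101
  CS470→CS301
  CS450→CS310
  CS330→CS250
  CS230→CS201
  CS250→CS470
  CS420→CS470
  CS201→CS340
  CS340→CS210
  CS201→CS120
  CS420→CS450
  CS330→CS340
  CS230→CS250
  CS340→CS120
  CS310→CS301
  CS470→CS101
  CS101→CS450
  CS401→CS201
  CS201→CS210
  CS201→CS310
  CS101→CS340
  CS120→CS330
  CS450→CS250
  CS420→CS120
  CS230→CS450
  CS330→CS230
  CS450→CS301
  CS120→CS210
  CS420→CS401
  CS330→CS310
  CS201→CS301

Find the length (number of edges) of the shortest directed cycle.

For each vertex v, BFS finds the shortest path from v back to v.
The shortest such closed walk is CS120 → CS330 → CS340 → CS120, length 3.

3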